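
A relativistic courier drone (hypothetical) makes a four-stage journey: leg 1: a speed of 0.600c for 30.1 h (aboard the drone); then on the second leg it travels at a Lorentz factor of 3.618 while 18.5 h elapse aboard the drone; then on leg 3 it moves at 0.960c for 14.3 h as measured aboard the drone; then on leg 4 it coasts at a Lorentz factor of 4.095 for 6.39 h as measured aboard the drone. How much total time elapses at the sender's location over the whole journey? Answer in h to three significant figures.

Δt = 182 h

Leg 1: γ = 1/√(1 − 0.600²) = 1/√0.6400 = 1.250; Δt_1 = 1.250 × 30.1 = 37.62 h.
Leg 2: γ = 3.618; Δt_2 = 3.618 × 18.5 = 66.93 h.
Leg 3: γ = 1/√(1 − 0.960²) = 25/7 ≈ 3.571; Δt_3 = 3.571 × 14.3 = 51.07 h.
Leg 4: γ = 4.095; Δt_4 = 4.095 × 6.39 = 26.17 h.
Total: 37.62 + 66.93 + 51.07 + 26.17 h.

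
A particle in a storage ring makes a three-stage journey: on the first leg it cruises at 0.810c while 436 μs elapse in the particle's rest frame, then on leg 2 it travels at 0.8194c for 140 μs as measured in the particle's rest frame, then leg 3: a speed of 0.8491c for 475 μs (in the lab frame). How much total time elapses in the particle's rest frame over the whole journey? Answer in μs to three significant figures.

τ = 827 μs

Leg 1: 436 μs is already measured in the particle's rest frame.
Leg 2: 140 μs is already measured in the particle's rest frame.
Leg 3: γ = 1/√(1 − 0.8491²) = 1/√0.2790 = 1.893; τ_3 = 475/1.893 = 250.9 μs.
Total: 436.0 + 140.0 + 250.9 μs.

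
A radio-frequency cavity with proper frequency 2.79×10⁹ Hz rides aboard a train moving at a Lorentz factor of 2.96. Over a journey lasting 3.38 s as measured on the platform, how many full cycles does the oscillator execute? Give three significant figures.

γ = 2.96
The oscillator's own cycle count is N = f × τ where τ is the proper time on the train. τ = Δt/γ = 3.38/2.960 = 1.142 s = 1.142×10⁰ s.
N = 2.79×10⁹ × 1.142×10⁰ = 3.186×10⁹.

N = 3.19×10⁹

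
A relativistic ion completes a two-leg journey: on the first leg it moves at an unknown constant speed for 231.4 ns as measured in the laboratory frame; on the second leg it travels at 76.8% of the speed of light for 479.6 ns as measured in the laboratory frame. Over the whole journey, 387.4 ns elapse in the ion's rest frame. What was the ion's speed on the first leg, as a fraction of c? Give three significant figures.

β = 0.938

Leg 1: speed unknown; τ_1 = 231.4/γ_1.
Leg 2: β = 0.768; γ = 1/√(1 − 0.768²) = 1/√0.4102 = 1.561; τ_2 = 479.6/1.561 = 307.2 ns.
Total proper time: τ_1 + 307.2 = 387.4, so τ_1 = 387.4 − 307.2 = 80.24 ns.
γ_1 = 231.4/80.24 = 2.884; β = √(1 − 1/γ²) = √0.8798.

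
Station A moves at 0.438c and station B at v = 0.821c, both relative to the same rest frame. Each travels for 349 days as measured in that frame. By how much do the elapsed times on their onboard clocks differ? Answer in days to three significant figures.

A: γ = 1/√(1 − 0.438²) = 1/√0.8082 = 1.112; τ_A = 349/1.112 = 313.7 days.
B: γ = 1/√(1 − 0.821²) = 1/√0.3260 = 1.752; τ_B = 349/1.752 = 199.3 days.

|τ_A − τ_B| = 114 days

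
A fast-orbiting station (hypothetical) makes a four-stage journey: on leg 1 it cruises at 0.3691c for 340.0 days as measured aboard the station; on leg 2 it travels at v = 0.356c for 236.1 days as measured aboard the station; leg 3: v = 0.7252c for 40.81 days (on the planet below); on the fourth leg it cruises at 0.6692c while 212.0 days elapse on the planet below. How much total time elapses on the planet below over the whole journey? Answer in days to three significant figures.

Δt = 871 days

Leg 1: γ = 1/√(1 − 0.3691²) = 1/√0.8638 = 1.076; Δt_1 = 1.076 × 340.0 = 365.8 days.
Leg 2: γ = 1/√(1 − 0.356²) = 1/√0.8733 = 1.070; Δt_2 = 1.070 × 236.1 = 252.7 days.
Leg 3: 40.81 days is already measured on the planet below.
Leg 4: 212.0 days is already measured on the planet below.
Total: 365.8 + 252.7 + 40.81 + 212.0 days.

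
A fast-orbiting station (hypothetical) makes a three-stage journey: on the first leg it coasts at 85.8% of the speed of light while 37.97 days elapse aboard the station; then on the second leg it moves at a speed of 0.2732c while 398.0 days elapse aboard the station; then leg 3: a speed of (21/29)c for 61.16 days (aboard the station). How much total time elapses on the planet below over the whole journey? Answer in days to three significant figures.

Δt = 576 days

Leg 1: β = 0.858; γ = 1/√(1 − 0.858²) = 1/√0.2638 = 1.947; Δt_1 = 1.947 × 37.97 = 73.92 days.
Leg 2: γ = 1/√(1 − 0.2732²) = 1/√0.9254 = 1.040; Δt_2 = 1.040 × 398.0 = 413.7 days.
Leg 3: γ = 1/√(1 − (21/29)²) = 29/20 = 1.450; Δt_3 = 1.450 × 61.16 = 88.68 days.
Total: 73.92 + 413.7 + 88.68 days.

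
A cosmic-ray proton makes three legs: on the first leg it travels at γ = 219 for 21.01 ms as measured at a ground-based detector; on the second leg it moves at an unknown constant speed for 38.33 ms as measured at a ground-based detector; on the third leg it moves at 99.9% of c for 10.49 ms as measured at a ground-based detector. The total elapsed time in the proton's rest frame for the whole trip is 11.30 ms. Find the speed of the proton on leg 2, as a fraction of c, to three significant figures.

β = 0.960

Leg 1: γ = 219; τ_1 = 21.01/219.0 = 0.09594 ms.
Leg 2: speed unknown; τ_2 = 38.33/γ_2.
Leg 3: β = 0.999; γ = 1/√(1 − 0.999²) = 1/√0.001999 = 22.37; τ_3 = 10.49/22.37 = 0.4690 ms.
Total proper time: 0.09594 + τ_2 + 0.4690 = 11.30, so τ_2 = 11.30 − 0.5649 = 10.74 ms.
γ_2 = 38.33/10.74 = 3.571; β = √(1 − 1/γ²) = √0.9216.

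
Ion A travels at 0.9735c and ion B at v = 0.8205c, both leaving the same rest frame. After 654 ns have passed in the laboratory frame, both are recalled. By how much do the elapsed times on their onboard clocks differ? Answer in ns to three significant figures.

|τ_A − τ_B| = 224 ns

A: γ = 1/√(1 − 0.9735²) = 1/√0.05230 = 4.373; τ_A = 654/4.373 = 149.6 ns.
B: γ = 1/√(1 − 0.8205²) = 1/√0.3268 = 1.749; τ_B = 654/1.749 = 373.9 ns.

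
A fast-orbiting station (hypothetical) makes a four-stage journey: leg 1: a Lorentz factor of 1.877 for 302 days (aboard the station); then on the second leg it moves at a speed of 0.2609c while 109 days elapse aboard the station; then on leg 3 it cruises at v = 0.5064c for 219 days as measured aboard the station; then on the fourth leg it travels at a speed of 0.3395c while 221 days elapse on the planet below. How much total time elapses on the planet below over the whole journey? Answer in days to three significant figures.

Leg 1: γ = 1.877; Δt_1 = 1.877 × 302 = 566.9 days.
Leg 2: γ = 1/√(1 − 0.2609²) = 1/√0.9319 = 1.036; Δt_2 = 1.036 × 109 = 112.9 days.
Leg 3: γ = 1/√(1 − 0.5064²) = 1/√0.7436 = 1.160; Δt_3 = 1.160 × 219 = 254.0 days.
Leg 4: 221 days is already measured on the planet below.
Total: 566.9 + 112.9 + 254.0 + 221.0 days.

Δt = 1150 days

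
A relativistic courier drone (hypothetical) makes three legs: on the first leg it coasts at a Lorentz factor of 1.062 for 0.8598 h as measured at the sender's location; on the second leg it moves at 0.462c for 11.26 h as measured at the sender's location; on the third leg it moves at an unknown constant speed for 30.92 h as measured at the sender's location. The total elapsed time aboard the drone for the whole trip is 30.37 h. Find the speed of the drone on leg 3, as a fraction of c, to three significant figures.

Leg 1: γ = 1.062; τ_1 = 0.8598/1.062 = 0.8096 h.
Leg 2: γ = 1/√(1 − 0.462²) = 1/√0.7866 = 1.128; τ_2 = 11.26/1.128 = 9.986 h.
Leg 3: speed unknown; τ_3 = 30.92/γ_3.
Total proper time: 0.8096 + 9.986 + τ_3 = 30.37, so τ_3 = 30.37 − 10.80 = 19.57 h.
γ_3 = 30.92/19.57 = 1.580; β = √(1 − 1/γ²) = √0.5992.

β = 0.774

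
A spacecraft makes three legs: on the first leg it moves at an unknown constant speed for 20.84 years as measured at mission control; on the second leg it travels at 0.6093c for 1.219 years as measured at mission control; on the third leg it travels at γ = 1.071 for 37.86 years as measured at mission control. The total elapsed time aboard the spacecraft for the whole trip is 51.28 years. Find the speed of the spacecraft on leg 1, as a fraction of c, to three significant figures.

β = 0.696

Leg 1: speed unknown; τ_1 = 20.84/γ_1.
Leg 2: γ = 1/√(1 − 0.6093²) = 1/√0.6288 = 1.261; τ_2 = 1.219/1.261 = 0.9666 years.
Leg 3: γ = 1.071; τ_3 = 37.86/1.071 = 35.35 years.
Total proper time: τ_1 + 0.9666 + 35.35 = 51.28, so τ_1 = 51.28 − 36.32 = 14.96 years.
γ_1 = 20.84/14.96 = 1.393; β = √(1 − 1/γ²) = √0.4845.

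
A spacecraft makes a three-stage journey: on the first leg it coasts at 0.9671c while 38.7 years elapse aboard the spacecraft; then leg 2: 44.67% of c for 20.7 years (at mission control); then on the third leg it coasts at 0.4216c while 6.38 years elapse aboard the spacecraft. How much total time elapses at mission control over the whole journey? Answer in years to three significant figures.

Δt = 180 years

Leg 1: γ = 1/√(1 − 0.9671²) = 1/√0.06472 = 3.931; Δt_1 = 3.931 × 38.7 = 152.1 years.
Leg 2: 20.7 years is already measured at mission control.
Leg 3: γ = 1/√(1 − 0.4216²) = 1/√0.8223 = 1.103; Δt_3 = 1.103 × 6.38 = 7.036 years.
Total: 152.1 + 20.70 + 7.036 years.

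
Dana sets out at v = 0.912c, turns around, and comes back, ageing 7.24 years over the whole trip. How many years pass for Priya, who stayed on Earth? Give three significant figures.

Δt = 17.7 years

γ = 1/√(1 − 0.912²) = 1/√0.1683 = 2.438
Earth-frame duration is the dilated interval: Δt = γτ = 2.438 × 7.24 years.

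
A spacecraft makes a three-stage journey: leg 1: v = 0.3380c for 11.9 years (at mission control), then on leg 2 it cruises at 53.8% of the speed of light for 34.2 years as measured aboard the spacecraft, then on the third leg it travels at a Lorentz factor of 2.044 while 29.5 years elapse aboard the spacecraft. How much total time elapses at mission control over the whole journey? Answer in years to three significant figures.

Leg 1: 11.9 years is already measured at mission control.
Leg 2: β = 0.538; γ = 1/√(1 − 0.538²) = 1/√0.7106 = 1.186; Δt_2 = 1.186 × 34.2 = 40.57 years.
Leg 3: γ = 2.044; Δt_3 = 2.044 × 29.5 = 60.30 years.
Total: 11.90 + 40.57 + 60.30 years.

Δt = 113 years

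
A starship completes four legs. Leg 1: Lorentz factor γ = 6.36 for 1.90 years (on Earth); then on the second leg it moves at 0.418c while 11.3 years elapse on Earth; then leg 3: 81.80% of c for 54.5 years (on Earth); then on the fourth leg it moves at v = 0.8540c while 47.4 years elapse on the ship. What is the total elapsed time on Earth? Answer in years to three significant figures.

Δt = 159 years

Leg 1: 1.90 years is already measured on Earth.
Leg 2: 11.3 years is already measured on Earth.
Leg 3: 54.5 years is already measured on Earth.
Leg 4: γ = 1/√(1 − 0.8540²) = 1/√0.2707 = 1.922; Δt_4 = 1.922 × 47.4 = 91.11 years.
Total: 1.900 + 11.30 + 54.50 + 91.11 years.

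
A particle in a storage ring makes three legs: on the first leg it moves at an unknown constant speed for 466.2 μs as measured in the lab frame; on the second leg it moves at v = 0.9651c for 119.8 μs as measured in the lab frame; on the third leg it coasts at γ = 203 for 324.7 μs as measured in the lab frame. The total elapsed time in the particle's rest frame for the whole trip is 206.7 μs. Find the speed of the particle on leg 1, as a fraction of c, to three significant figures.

Leg 1: speed unknown; τ_1 = 466.2/γ_1.
Leg 2: γ = 1/√(1 − 0.9651²) = 1/√0.06858 = 3.819; τ_2 = 119.8/3.819 = 31.37 μs.
Leg 3: γ = 203; τ_3 = 324.7/203.0 = 1.600 μs.
Total proper time: τ_1 + 31.37 + 1.600 = 206.7, so τ_1 = 206.7 − 32.97 = 173.7 μs.
γ_1 = 466.2/173.7 = 2.684; β = √(1 − 1/γ²) = √0.8611.

β = 0.928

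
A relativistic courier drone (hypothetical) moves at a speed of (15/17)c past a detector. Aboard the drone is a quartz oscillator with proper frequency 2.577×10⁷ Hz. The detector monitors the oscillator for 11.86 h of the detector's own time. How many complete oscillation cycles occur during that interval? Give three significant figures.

γ = 1/√(1 − (15/17)²) = 17/8 = 2.125
During 11.86 h of lab time, the oscillator's proper time advances by τ = Δt/γ = 11.86/2.125 = 5.581 h = 2.009×10⁴ s.
N = f × τ = 2.577×10⁷ × 2.009×10⁴ = 5.178×10¹¹.

N = 5.18×10¹¹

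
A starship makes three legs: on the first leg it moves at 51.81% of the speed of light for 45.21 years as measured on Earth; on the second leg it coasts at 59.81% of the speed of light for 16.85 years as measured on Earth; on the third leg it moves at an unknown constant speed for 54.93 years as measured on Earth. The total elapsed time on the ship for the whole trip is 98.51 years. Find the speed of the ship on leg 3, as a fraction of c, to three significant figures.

β = 0.537

Leg 1: β = 0.5181; γ = 1/√(1 − 0.5181²) = 1/√0.7316 = 1.169; τ_1 = 45.21/1.169 = 38.67 years.
Leg 2: β = 0.5981; γ = 1/√(1 − 0.5981²) = 1/√0.6423 = 1.248; τ_2 = 16.85/1.248 = 13.50 years.
Leg 3: speed unknown; τ_3 = 54.93/γ_3.
Total proper time: 38.67 + 13.50 + τ_3 = 98.51, so τ_3 = 98.51 − 52.17 = 46.34 years.
γ_3 = 54.93/46.34 = 1.185; β = √(1 − 1/γ²) = √0.2884.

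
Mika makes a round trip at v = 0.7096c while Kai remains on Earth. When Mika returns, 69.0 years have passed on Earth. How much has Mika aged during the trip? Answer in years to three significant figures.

γ = 1/√(1 − 0.7096²) = 1/√0.4965 = 1.419
Mika's clock measures proper time along the trip: τ = Δt/γ = 69.0/1.419 years.

τ = 48.6 years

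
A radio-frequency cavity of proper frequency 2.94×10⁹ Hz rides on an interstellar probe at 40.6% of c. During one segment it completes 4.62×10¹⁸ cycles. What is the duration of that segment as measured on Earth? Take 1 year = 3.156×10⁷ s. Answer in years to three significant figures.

β = 0.406; γ = 1/√(1 − 0.406²) = 1/√0.8352 = 1.094
Proper time for N cycles: τ = N/f = 4.62×10¹⁸/(2.94×10⁹) = 1.571×10⁹ s = 49.79 years.
Lab-frame duration Δt = γτ = 1.094 × 49.79 = 54.48 years.

Δt = 54.5 years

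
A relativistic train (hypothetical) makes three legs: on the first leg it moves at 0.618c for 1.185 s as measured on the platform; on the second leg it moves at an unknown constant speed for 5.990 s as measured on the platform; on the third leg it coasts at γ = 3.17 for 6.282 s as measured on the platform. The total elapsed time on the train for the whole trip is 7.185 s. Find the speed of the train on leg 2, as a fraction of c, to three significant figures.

Leg 1: γ = 1/√(1 − 0.618²) = 1/√0.6181 = 1.272; τ_1 = 1.185/1.272 = 0.9316 s.
Leg 2: speed unknown; τ_2 = 5.990/γ_2.
Leg 3: γ = 3.17; τ_3 = 6.282/3.170 = 1.982 s.
Total proper time: 0.9316 + τ_2 + 1.982 = 7.185, so τ_2 = 7.185 − 2.913 = 4.272 s.
γ_2 = 5.990/4.272 = 1.402; β = √(1 − 1/γ²) = √0.4914.

β = 0.701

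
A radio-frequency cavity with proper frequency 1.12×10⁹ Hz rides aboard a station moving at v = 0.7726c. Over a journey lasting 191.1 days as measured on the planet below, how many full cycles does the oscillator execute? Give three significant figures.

N = 1.17×10¹⁶

γ = 1/√(1 − 0.7726²) = 1/√0.4031 = 1.575
The oscillator's own cycle count is N = f × τ where τ is the proper time aboard the station. τ = Δt/γ = 191.1/1.575 = 121.3 days = 1.048×10⁷ s.
N = 1.12×10⁹ × 1.048×10⁷ = 1.174×10¹⁶.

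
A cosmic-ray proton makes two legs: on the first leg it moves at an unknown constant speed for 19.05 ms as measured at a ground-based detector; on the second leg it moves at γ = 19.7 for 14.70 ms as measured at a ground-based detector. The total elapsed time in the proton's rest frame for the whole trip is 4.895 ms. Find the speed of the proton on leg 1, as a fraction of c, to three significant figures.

Leg 1: speed unknown; τ_1 = 19.05/γ_1.
Leg 2: γ = 19.7; τ_2 = 14.70/19.70 = 0.7462 ms.
Total proper time: τ_1 + 0.7462 = 4.895, so τ_1 = 4.895 − 0.7462 = 4.149 ms.
γ_1 = 19.05/4.149 = 4.592; β = √(1 − 1/γ²) = √0.9526.

β = 0.976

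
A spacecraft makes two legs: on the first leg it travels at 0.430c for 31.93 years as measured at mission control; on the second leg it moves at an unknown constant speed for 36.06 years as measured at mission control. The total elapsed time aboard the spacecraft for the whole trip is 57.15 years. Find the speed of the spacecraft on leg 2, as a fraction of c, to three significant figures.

β = 0.619

Leg 1: γ = 1/√(1 − 0.430²) = 1/√0.8151 = 1.108; τ_1 = 31.93/1.108 = 28.83 years.
Leg 2: speed unknown; τ_2 = 36.06/γ_2.
Total proper time: 28.83 + τ_2 = 57.15, so τ_2 = 57.15 − 28.83 = 28.32 years.
γ_2 = 36.06/28.32 = 1.273; β = √(1 − 1/γ²) = √0.3831.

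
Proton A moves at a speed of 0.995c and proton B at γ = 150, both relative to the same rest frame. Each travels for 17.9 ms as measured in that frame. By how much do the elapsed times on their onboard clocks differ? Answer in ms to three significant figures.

|τ_A − τ_B| = 1.67 ms

A: γ = 1/√(1 − 0.995²) = 1/√0.009975 = 10.01; τ_A = 17.9/10.01 = 1.788 ms.
B: γ = 150; τ_B = 17.9/150.0 = 0.1193 ms.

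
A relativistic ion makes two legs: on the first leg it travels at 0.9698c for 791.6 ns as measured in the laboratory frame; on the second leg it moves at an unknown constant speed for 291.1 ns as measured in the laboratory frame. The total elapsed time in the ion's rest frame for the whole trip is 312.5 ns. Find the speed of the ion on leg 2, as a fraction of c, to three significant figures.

β = 0.912

Leg 1: γ = 1/√(1 − 0.9698²) = 1/√0.05949 = 4.100; τ_1 = 791.6/4.100 = 193.1 ns.
Leg 2: speed unknown; τ_2 = 291.1/γ_2.
Total proper time: 193.1 + τ_2 = 312.5, so τ_2 = 312.5 − 193.1 = 119.4 ns.
γ_2 = 291.1/119.4 = 2.437; β = √(1 − 1/γ²) = √0.8317.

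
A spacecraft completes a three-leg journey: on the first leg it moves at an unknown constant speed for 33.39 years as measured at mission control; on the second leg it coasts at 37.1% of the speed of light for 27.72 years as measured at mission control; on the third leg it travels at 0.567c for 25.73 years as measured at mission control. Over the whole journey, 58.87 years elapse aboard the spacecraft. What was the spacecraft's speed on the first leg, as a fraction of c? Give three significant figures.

β = 0.934

Leg 1: speed unknown; τ_1 = 33.39/γ_1.
Leg 2: β = 0.371; γ = 1/√(1 − 0.371²) = 1/√0.8624 = 1.077; τ_2 = 27.72/1.077 = 25.74 years.
Leg 3: γ = 1/√(1 − 0.567²) = 1/√0.6785 = 1.214; τ_3 = 25.73/1.214 = 21.19 years.
Total proper time: τ_1 + 25.74 + 21.19 = 58.87, so τ_1 = 58.87 − 46.94 = 11.93 years.
γ_1 = 33.39/11.93 = 2.798; β = √(1 − 1/γ²) = √0.8723.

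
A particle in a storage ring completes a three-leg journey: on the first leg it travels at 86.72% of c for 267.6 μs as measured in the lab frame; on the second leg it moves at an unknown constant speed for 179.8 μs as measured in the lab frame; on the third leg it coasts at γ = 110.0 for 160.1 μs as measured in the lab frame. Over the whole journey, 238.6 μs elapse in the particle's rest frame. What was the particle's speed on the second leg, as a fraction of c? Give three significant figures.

β = 0.816

Leg 1: β = 0.8672; γ = 1/√(1 − 0.8672²) = 1/√0.2480 = 2.008; τ_1 = 267.6/2.008 = 133.3 μs.
Leg 2: speed unknown; τ_2 = 179.8/γ_2.
Leg 3: γ = 110.0; τ_3 = 160.1/110.0 = 1.455 μs.
Total proper time: 133.3 + τ_2 + 1.455 = 238.6, so τ_2 = 238.6 − 134.7 = 103.9 μs.
γ_2 = 179.8/103.9 = 1.731; β = √(1 − 1/γ²) = √0.6661.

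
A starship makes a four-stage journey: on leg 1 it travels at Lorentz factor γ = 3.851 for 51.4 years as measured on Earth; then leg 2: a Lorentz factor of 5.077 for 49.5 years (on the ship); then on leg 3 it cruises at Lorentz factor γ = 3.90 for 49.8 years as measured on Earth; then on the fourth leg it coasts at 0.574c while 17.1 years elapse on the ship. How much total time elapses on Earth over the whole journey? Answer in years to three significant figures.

Δt = 373 years

Leg 1: 51.4 years is already measured on Earth.
Leg 2: γ = 5.077; Δt_2 = 5.077 × 49.5 = 251.3 years.
Leg 3: 49.8 years is already measured on Earth.
Leg 4: γ = 1/√(1 − 0.574²) = 1/√0.6705 = 1.221; Δt_4 = 1.221 × 17.1 = 20.88 years.
Total: 51.40 + 251.3 + 49.80 + 20.88 years.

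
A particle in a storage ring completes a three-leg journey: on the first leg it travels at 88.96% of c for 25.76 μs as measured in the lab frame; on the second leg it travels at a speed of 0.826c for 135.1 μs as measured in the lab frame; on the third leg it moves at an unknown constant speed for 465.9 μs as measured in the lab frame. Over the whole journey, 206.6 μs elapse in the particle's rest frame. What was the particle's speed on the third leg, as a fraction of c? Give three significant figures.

Leg 1: β = 0.8896; γ = 1/√(1 − 0.8896²) = 1/√0.2086 = 2.189; τ_1 = 25.76/2.189 = 11.77 μs.
Leg 2: γ = 1/√(1 − 0.826²) = 1/√0.3177 = 1.774; τ_2 = 135.1/1.774 = 76.15 μs.
Leg 3: speed unknown; τ_3 = 465.9/γ_3.
Total proper time: 11.77 + 76.15 + τ_3 = 206.6, so τ_3 = 206.6 − 87.92 = 118.7 μs.
γ_3 = 465.9/118.7 = 3.926; β = √(1 − 1/γ²) = √0.9351.

β = 0.967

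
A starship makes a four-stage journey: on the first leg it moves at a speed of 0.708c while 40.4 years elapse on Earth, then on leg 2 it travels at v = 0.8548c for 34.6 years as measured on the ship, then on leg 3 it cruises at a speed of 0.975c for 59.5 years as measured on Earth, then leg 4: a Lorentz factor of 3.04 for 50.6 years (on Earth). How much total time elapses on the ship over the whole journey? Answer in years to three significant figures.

τ = 93.0 years

Leg 1: γ = 1/√(1 − 0.708²) = 1/√0.4987 = 1.416; τ_1 = 40.4/1.416 = 28.53 years.
Leg 2: 34.6 years is already measured on the ship.
Leg 3: γ = 1/√(1 − 0.975²) = 1/√0.04938 = 4.500; τ_3 = 59.5/4.500 = 13.22 years.
Leg 4: γ = 3.04; τ_4 = 50.6/3.040 = 16.64 years.
Total: 28.53 + 34.60 + 13.22 + 16.64 years.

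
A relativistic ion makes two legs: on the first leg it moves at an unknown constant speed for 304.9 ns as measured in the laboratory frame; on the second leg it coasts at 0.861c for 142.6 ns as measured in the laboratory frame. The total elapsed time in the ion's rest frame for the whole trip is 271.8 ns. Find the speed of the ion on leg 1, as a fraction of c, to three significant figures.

Leg 1: speed unknown; τ_1 = 304.9/γ_1.
Leg 2: γ = 1/√(1 − 0.861²) = 1/√0.2587 = 1.966; τ_2 = 142.6/1.966 = 72.53 ns.
Total proper time: τ_1 + 72.53 = 271.8, so τ_1 = 271.8 − 72.53 = 199.3 ns.
γ_1 = 304.9/199.3 = 1.530; β = √(1 − 1/γ²) = √0.5728.

β = 0.757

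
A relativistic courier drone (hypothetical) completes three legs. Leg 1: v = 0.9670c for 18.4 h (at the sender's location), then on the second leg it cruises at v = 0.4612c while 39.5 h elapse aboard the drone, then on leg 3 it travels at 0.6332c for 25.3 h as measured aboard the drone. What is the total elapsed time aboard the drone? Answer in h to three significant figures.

τ = 69.5 h

Leg 1: γ = 1/√(1 − 0.9670²) = 1/√0.06491 = 3.925; τ_1 = 18.4/3.925 = 4.688 h.
Leg 2: 39.5 h is already measured aboard the drone.
Leg 3: 25.3 h is already measured aboard the drone.
Total: 4.688 + 39.50 + 25.30 h.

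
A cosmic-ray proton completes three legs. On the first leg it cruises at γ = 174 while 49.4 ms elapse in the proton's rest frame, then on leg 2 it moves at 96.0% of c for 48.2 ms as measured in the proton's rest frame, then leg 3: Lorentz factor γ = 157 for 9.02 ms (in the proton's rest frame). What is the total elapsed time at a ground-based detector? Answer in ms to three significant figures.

Leg 1: γ = 174; Δt_1 = 174.0 × 49.4 = 8596 ms.
Leg 2: β = 0.960; γ = 1/√(1 − 0.960²) = 1/√0.07840 = 3.571; Δt_2 = 3.571 × 48.2 = 172.1 ms.
Leg 3: γ = 157; Δt_3 = 157.0 × 9.02 = 1416 ms.
Total: 8596 + 172.1 + 1416 ms.

Δt = 1.02×10⁴ ms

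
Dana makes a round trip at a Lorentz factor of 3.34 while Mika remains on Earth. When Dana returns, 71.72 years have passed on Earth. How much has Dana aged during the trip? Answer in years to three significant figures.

γ = 3.34
Dana's clock measures proper time along the trip: τ = Δt/γ = 71.72/3.340 years.

τ = 21.5 years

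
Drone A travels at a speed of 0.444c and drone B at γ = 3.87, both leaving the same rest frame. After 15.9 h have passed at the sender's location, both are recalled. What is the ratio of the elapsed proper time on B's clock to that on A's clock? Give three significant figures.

A: γ = 1/√(1 − 0.444²) = 1/√0.8029 = 1.116. B: γ = 3.87.
τ_A/τ_B = γ_B/γ_A = 3.870/1.116 = 3.468, so τ_B/τ_A = 0.2884.

τ_B/τ_A = 0.288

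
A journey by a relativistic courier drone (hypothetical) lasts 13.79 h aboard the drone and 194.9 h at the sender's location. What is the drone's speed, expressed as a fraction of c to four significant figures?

β = 0.9975

The proper time is measured aboard the drone (both events occur at the drone's location); Δt is measured at the sender's location. γ = Δt/τ = 194.9/13.79 = 14.13.
β = √(1 − 1/γ²) = √(1 − 0.005006) = √0.9950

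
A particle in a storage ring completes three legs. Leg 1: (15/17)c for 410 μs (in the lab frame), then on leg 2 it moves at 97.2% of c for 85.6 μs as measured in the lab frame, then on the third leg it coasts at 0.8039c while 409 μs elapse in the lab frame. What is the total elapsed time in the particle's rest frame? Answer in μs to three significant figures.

τ = 456 μs

Leg 1: γ = 1/√(1 − (15/17)²) = 17/8 = 2.125; τ_1 = 410/2.125 = 192.9 μs.
Leg 2: β = 0.972; γ = 1/√(1 − 0.972²) = 1/√0.05522 = 4.256; τ_2 = 85.6/4.256 = 20.11 μs.
Leg 3: γ = 1/√(1 − 0.8039²) = 1/√0.3537 = 1.681; τ_3 = 409/1.681 = 243.3 μs.
Total: 192.9 + 20.11 + 243.3 μs.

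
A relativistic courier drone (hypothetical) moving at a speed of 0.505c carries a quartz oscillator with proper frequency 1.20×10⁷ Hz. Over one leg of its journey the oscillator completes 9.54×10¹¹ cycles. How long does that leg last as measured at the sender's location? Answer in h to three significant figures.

Δt = 25.6 h

γ = 1/√(1 − 0.505²) = 1/√0.7450 = 1.159
Proper time for N cycles: τ = N/f = 9.54×10¹¹/(1.20×10⁷) = 7.950×10⁴ s = 22.08 h.
Lab-frame duration Δt = γτ = 1.159 × 22.08 = 25.59 h.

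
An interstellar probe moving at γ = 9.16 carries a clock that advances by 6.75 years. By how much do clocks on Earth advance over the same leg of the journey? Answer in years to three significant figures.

γ = 9.16
The interval measured aboard the probe is the proper time (both events occur at the same place in that frame); the lab-frame interval is Δt = γτ = 9.160 × 6.75 years.

Δt = 61.8 years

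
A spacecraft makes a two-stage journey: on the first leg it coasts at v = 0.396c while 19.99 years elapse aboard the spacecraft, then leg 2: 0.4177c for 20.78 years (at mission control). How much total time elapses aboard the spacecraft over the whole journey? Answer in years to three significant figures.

τ = 38.9 years

Leg 1: 19.99 years is already measured aboard the spacecraft.
Leg 2: γ = 1/√(1 − 0.4177²) = 1/√0.8255 = 1.101; τ_2 = 20.78/1.101 = 18.88 years.
Total: 19.99 + 18.88 years.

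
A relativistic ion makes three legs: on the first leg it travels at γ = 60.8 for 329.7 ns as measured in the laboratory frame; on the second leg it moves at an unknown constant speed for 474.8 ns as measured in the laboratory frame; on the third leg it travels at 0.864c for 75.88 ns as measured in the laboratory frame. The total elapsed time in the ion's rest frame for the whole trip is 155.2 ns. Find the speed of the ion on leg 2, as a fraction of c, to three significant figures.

β = 0.972

Leg 1: γ = 60.8; τ_1 = 329.7/60.80 = 5.423 ns.
Leg 2: speed unknown; τ_2 = 474.8/γ_2.
Leg 3: γ = 1/√(1 − 0.864²) = 1/√0.2535 = 1.986; τ_3 = 75.88/1.986 = 38.20 ns.
Total proper time: 5.423 + τ_2 + 38.20 = 155.2, so τ_2 = 155.2 − 43.63 = 111.6 ns.
γ_2 = 474.8/111.6 = 4.256; β = √(1 − 1/γ²) = √0.9448.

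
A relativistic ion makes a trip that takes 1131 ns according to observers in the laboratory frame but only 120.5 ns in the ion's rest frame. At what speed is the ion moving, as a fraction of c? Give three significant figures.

β = 0.994

The proper time is measured in the ion's rest frame (both events occur at the ion's location); Δt is measured in the laboratory frame. γ = Δt/τ = 1131/120.5 = 9.386.
β = √(1 − 1/γ²) = √(1 − 0.01135) = √0.9886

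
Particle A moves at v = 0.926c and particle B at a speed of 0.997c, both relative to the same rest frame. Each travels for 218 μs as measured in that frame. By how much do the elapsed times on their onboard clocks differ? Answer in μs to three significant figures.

|τ_A − τ_B| = 65.4 μs

A: γ = 1/√(1 − 0.926²) = 1/√0.1425 = 2.649; τ_A = 218/2.649 = 82.30 μs.
B: γ = 1/√(1 − 0.997²) = 1/√0.005991 = 12.92; τ_B = 218/12.92 = 16.87 μs.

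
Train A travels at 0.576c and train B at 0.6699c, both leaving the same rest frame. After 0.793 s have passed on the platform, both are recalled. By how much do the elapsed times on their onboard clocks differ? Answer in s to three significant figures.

|τ_A − τ_B| = 0.0595 s

A: γ = 1/√(1 − 0.576²) = 1/√0.6682 = 1.223; τ_A = 0.793/1.223 = 0.6482 s.
B: γ = 1/√(1 − 0.6699²) = 1/√0.5512 = 1.347; τ_B = 0.793/1.347 = 0.5888 s.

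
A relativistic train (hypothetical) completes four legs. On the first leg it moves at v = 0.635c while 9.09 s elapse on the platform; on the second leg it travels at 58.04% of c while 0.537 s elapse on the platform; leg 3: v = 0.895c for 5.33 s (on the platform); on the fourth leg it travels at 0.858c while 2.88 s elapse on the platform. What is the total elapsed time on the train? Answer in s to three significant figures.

Leg 1: γ = 1/√(1 − 0.635²) = 1/√0.5968 = 1.294; τ_1 = 9.09/1.294 = 7.022 s.
Leg 2: β = 0.5804; γ = 1/√(1 − 0.5804²) = 1/√0.6631 = 1.228; τ_2 = 0.537/1.228 = 0.4373 s.
Leg 3: γ = 1/√(1 − 0.895²) = 1/√0.1990 = 2.242; τ_3 = 5.33/2.242 = 2.378 s.
Leg 4: γ = 1/√(1 − 0.858²) = 1/√0.2638 = 1.947; τ_4 = 2.88/1.947 = 1.479 s.
Total: 7.022 + 0.4373 + 2.378 + 1.479 s.

τ = 11.3 s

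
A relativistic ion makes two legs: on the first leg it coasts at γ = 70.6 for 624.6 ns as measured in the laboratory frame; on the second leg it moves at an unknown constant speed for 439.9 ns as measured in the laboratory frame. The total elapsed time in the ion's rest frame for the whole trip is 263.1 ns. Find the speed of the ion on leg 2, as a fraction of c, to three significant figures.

Leg 1: γ = 70.6; τ_1 = 624.6/70.60 = 8.847 ns.
Leg 2: speed unknown; τ_2 = 439.9/γ_2.
Total proper time: 8.847 + τ_2 = 263.1, so τ_2 = 263.1 − 8.847 = 254.3 ns.
γ_2 = 439.9/254.3 = 1.730; β = √(1 − 1/γ²) = √0.6659.

β = 0.816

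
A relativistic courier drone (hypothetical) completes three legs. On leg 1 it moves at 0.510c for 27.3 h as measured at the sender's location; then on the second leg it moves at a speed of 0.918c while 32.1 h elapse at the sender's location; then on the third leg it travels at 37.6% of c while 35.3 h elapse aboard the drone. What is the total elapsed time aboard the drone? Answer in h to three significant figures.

τ = 71.5 h

Leg 1: γ = 1/√(1 − 0.510²) = 1/√0.7399 = 1.163; τ_1 = 27.3/1.163 = 23.48 h.
Leg 2: γ = 1/√(1 − 0.918²) = 1/√0.1573 = 2.522; τ_2 = 32.1/2.522 = 12.73 h.
Leg 3: 35.3 h is already measured aboard the drone.
Total: 23.48 + 12.73 + 35.30 h.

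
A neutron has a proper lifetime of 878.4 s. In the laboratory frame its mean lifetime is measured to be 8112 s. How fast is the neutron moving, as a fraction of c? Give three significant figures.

β = 0.994

γ = Δt/τ₀ = 8112/878.4 = 9.235
β = √(1 − 1/γ²) = √(1 − 0.01173) = √0.9883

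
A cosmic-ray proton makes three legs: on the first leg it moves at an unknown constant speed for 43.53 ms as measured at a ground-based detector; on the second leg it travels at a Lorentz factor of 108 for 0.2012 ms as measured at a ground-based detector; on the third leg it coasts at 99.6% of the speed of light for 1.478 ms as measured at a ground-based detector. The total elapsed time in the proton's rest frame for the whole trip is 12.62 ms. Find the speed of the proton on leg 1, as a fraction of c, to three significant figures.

β = 0.958

Leg 1: speed unknown; τ_1 = 43.53/γ_1.
Leg 2: γ = 108; τ_2 = 0.2012/108.0 = 0.001863 ms.
Leg 3: β = 0.996; γ = 1/√(1 − 0.996²) = 1/√0.007984 = 11.19; τ_3 = 1.478/11.19 = 0.1321 ms.
Total proper time: τ_1 + 0.001863 + 0.1321 = 12.62, so τ_1 = 12.62 − 0.1339 = 12.49 ms.
γ_1 = 43.53/12.49 = 3.486; β = √(1 − 1/γ²) = √0.9177.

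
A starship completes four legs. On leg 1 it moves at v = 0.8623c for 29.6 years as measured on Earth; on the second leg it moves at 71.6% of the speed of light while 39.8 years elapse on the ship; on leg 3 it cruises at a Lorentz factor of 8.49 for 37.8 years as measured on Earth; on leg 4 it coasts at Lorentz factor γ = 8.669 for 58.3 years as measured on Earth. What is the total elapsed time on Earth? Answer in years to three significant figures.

Leg 1: 29.6 years is already measured on Earth.
Leg 2: β = 0.716; γ = 1/√(1 − 0.716²) = 1/√0.4873 = 1.432; Δt_2 = 1.432 × 39.8 = 57.01 years.
Leg 3: 37.8 years is already measured on Earth.
Leg 4: 58.3 years is already measured on Earth.
Total: 29.60 + 57.01 + 37.80 + 58.30 years.

Δt = 183 years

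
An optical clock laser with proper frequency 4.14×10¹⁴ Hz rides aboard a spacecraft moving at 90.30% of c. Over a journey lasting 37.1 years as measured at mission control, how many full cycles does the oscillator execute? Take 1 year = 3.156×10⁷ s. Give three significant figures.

N = 2.08×10²³

β = 0.9030; γ = 1/√(1 − 0.9030²) = 1/√0.1846 = 2.328
The oscillator's own cycle count is N = f × τ where τ is the proper time aboard the spacecraft. τ = Δt/γ = 37.1/2.328 = 15.94 years = 5.031×10⁸ s.
N = 4.14×10¹⁴ × 5.031×10⁸ = 2.083×10²³.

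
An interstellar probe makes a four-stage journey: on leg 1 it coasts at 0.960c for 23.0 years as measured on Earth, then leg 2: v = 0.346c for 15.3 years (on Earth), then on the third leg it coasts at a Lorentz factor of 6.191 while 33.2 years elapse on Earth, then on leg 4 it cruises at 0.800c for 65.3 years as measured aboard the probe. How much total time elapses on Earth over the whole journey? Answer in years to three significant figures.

Δt = 180 years

Leg 1: 23.0 years is already measured on Earth.
Leg 2: 15.3 years is already measured on Earth.
Leg 3: 33.2 years is already measured on Earth.
Leg 4: γ = 1/√(1 − 0.800²) = 5/3 ≈ 1.667; Δt_4 = 1.667 × 65.3 = 108.8 years.
Total: 23.00 + 15.30 + 33.20 + 108.8 years.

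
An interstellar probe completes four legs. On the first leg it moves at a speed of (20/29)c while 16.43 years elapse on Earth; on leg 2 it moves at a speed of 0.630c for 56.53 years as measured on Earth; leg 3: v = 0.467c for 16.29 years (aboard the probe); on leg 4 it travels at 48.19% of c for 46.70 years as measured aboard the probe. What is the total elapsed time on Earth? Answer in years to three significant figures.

Δt = 145 years

Leg 1: 16.43 years is already measured on Earth.
Leg 2: 56.53 years is already measured on Earth.
Leg 3: γ = 1/√(1 − 0.467²) = 1/√0.7819 = 1.131; Δt_3 = 1.131 × 16.29 = 18.42 years.
Leg 4: β = 0.4819; γ = 1/√(1 − 0.4819²) = 1/√0.7678 = 1.141; Δt_4 = 1.141 × 46.70 = 53.30 years.
Total: 16.43 + 56.53 + 18.42 + 53.30 years.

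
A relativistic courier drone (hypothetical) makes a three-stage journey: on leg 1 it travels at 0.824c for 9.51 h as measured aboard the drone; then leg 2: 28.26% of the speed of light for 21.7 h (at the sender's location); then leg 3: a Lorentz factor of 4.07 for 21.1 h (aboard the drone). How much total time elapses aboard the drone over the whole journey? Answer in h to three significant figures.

Leg 1: 9.51 h is already measured aboard the drone.
Leg 2: β = 0.2826; γ = 1/√(1 − 0.2826²) = 1/√0.9201 = 1.042; τ_2 = 21.7/1.042 = 20.82 h.
Leg 3: 21.1 h is already measured aboard the drone.
Total: 9.510 + 20.82 + 21.10 h.

τ = 51.4 h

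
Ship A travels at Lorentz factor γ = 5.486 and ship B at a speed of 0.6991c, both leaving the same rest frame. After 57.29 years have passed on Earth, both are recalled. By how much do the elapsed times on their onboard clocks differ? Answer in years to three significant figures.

|τ_A − τ_B| = 30.5 years

A: γ = 5.486; τ_A = 57.29/5.486 = 10.44 years.
B: γ = 1/√(1 − 0.6991²) = 1/√0.5113 = 1.399; τ_B = 57.29/1.399 = 40.96 years.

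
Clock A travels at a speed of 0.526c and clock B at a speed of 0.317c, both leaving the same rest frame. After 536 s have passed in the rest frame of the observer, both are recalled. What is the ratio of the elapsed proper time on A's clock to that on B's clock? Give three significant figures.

A: γ = 1/√(1 − 0.526²) = 1/√0.7233 = 1.176. B: γ = 1/√(1 − 0.317²) = 1/√0.8995 = 1.054.
τ_A/τ_B = γ_B/γ_A = 1.054/1.176 = 0.8967, so τ_A/τ_B = 0.8967.

τ_A/τ_B = 0.897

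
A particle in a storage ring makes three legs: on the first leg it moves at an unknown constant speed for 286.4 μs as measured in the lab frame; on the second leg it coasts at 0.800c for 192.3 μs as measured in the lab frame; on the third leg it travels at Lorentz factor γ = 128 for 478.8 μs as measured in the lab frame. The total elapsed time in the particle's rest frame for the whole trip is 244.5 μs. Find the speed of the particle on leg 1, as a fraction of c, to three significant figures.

β = 0.899

Leg 1: speed unknown; τ_1 = 286.4/γ_1.
Leg 2: γ = 1/√(1 − 0.800²) = 5/3 ≈ 1.667; τ_2 = 192.3/1.667 = 115.4 μs.
Leg 3: γ = 128; τ_3 = 478.8/128.0 = 3.741 μs.
Total proper time: τ_1 + 115.4 + 3.741 = 244.5, so τ_1 = 244.5 − 119.1 = 125.4 μs.
γ_1 = 286.4/125.4 = 2.284; β = √(1 − 1/γ²) = √0.8084.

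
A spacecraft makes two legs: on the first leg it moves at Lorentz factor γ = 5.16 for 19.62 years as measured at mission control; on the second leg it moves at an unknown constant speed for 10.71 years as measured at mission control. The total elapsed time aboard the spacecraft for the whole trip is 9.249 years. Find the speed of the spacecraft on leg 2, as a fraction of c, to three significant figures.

β = 0.861

Leg 1: γ = 5.16; τ_1 = 19.62/5.160 = 3.802 years.
Leg 2: speed unknown; τ_2 = 10.71/γ_2.
Total proper time: 3.802 + τ_2 = 9.249, so τ_2 = 9.249 − 3.802 = 5.447 years.
γ_2 = 10.71/5.447 = 1.966; β = √(1 − 1/γ²) = √0.7414.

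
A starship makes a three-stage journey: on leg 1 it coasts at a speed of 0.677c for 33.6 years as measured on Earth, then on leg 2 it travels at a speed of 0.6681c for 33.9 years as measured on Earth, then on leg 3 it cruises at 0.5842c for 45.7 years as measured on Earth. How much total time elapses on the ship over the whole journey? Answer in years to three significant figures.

τ = 87.0 years

Leg 1: γ = 1/√(1 − 0.677²) = 1/√0.5417 = 1.359; τ_1 = 33.6/1.359 = 24.73 years.
Leg 2: γ = 1/√(1 − 0.6681²) = 1/√0.5536 = 1.344; τ_2 = 33.9/1.344 = 25.22 years.
Leg 3: γ = 1/√(1 − 0.5842²) = 1/√0.6587 = 1.232; τ_3 = 45.7/1.232 = 37.09 years.
Total: 24.73 + 25.22 + 37.09 years.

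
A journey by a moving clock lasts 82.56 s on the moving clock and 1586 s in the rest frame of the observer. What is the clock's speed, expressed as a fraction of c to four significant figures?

v = 0.9986c

The proper time is measured on the moving clock (both events occur at the clock's location); Δt is measured in the rest frame of the observer. γ = Δt/τ = 1586/82.56 = 19.21.
β = √(1 − 1/γ²) = √(1 − 0.002710) = √0.9973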